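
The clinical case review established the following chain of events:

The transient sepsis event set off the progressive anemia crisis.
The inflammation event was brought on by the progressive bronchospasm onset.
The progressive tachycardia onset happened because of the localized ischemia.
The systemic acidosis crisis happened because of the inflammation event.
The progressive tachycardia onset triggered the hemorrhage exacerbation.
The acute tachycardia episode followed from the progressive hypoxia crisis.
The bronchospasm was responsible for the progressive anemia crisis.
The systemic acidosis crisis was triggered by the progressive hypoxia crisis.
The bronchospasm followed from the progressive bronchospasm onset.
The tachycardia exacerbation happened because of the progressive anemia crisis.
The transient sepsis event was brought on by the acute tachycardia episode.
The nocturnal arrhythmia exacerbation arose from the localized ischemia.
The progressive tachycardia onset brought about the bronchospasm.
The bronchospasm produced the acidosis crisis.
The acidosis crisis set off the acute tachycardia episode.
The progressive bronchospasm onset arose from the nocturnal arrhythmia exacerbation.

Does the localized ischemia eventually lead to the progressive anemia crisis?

Yes

There is a causal chain: the localized ischemia → the progressive tachycardia onset → the bronchospasm → the progressive anemia crisis.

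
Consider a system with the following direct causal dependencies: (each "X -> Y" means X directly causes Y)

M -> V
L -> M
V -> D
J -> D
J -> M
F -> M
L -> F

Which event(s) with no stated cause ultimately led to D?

Tracing upstream from D: D ← V ← M ← L.
A separate upstream branch: D ← J.
Each of those chain origins has no stated cause.

J, L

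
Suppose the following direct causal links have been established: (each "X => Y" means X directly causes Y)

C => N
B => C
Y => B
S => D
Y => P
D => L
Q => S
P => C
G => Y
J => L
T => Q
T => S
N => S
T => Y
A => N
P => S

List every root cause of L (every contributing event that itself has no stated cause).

A, G, J, T

Tracing upstream from L: L ← D ← S ← T.
A separate upstream branch: L ← D ← S ← P ← Y ← G.
A separate upstream branch: L ← D ← S ← N ← A.
A separate upstream branch: L ← J.
Each of those chain origins has no stated cause.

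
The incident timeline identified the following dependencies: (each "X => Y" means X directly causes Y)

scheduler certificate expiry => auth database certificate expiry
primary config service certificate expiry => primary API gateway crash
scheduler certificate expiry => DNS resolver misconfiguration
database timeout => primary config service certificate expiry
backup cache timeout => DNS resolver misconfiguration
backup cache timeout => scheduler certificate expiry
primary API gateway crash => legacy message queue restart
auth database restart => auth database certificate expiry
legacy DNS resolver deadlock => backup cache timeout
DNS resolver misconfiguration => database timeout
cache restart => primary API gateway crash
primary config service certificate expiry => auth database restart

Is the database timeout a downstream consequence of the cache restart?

No

The cache restart leads to the primary API gateway crash, the legacy message queue restart; the database timeout is not among them.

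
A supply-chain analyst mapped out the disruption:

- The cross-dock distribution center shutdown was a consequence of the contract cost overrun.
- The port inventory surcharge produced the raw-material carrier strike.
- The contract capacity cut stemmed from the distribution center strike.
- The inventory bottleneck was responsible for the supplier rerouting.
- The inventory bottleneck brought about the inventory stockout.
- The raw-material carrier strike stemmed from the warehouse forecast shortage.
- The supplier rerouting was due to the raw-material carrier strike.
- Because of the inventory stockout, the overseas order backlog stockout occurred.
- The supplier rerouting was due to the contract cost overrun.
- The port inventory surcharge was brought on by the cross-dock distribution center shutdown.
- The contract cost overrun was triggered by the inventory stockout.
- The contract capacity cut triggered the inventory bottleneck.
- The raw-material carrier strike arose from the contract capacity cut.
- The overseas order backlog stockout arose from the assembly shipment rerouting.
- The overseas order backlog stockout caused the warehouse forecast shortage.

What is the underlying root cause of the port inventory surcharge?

Tracing upstream from the port inventory surcharge: the port inventory surcharge ← the cross-dock distribution center shutdown ← the contract cost overrun ← the inventory stockout ← the inventory bottleneck ← the contract capacity cut ← the distribution center strike.
The distribution center strike has no stated cause, so it is the root.

the distribution center strike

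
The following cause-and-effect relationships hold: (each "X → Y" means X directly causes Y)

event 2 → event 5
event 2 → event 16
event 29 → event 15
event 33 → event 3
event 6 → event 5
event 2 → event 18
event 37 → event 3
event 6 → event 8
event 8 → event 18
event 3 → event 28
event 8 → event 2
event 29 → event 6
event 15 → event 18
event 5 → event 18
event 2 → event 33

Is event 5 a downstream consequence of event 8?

Yes

There is a causal chain: event 8 → event 2 → event 5.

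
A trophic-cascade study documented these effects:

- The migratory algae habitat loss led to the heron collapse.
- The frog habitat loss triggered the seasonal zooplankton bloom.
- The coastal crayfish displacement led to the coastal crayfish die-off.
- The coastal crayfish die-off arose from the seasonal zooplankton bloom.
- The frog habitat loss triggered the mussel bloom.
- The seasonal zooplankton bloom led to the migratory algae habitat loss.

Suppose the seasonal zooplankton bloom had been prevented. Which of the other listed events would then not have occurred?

Downstream of the seasonal zooplankton bloom: the migratory algae habitat loss, the coastal crayfish die-off, the heron collapse.
Of those, still caused via another path: the coastal crayfish die-off.
The remainder have no surviving cause.

the heron collapse, the migratory algae habitat loss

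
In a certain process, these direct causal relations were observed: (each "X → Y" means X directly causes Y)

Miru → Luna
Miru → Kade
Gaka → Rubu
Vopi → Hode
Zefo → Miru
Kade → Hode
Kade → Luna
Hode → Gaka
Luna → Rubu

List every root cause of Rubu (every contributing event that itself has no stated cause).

Tracing upstream from Rubu: Rubu ← Luna ← Miru ← Zefo.
A separate upstream branch: Rubu ← Gaka ← Hode ← Vopi.
Each of those chain origins has no stated cause.

Vopi, Zefo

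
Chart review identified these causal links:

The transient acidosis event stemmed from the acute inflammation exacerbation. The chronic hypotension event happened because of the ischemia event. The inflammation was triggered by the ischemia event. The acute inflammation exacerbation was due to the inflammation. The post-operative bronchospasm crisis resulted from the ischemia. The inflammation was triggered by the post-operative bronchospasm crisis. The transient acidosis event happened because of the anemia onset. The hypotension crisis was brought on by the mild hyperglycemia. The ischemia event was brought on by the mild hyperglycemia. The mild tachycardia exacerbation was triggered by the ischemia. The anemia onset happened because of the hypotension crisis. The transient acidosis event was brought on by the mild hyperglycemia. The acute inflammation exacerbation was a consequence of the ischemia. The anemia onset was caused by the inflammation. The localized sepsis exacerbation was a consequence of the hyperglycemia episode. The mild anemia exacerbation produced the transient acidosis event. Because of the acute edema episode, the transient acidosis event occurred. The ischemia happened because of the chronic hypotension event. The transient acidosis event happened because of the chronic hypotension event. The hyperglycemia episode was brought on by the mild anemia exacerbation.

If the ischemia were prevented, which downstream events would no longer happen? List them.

Downstream of the ischemia: the post-operative bronchospasm crisis, the inflammation, the acute inflammation exacerbation, the anemia onset, the transient acidosis event, the mild tachycardia exacerbation.
Of those, still caused via another path: the inflammation, the acute inflammation exacerbation, the anemia onset, the transient acidosis event.
The remainder have no surviving cause.

the mild tachycardia exacerbation, the post-operative bronchospasm crisis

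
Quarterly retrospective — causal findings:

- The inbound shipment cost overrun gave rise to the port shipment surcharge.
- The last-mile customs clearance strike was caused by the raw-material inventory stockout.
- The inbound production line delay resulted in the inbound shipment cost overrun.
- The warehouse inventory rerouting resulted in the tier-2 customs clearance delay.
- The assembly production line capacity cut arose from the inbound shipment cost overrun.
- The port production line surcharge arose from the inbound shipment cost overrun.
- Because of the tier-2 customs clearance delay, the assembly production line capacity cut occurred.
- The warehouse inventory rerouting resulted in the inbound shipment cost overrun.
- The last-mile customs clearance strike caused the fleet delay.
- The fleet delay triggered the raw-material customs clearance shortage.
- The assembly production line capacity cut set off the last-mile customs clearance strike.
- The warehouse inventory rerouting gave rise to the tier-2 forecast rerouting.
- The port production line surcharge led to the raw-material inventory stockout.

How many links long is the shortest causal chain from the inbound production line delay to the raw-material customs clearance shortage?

5

Shortest chain: the inbound production line delay → the inbound shipment cost overrun → the assembly production line capacity cut → the last-mile customs clearance strike → the fleet delay → the raw-material customs clearance shortage.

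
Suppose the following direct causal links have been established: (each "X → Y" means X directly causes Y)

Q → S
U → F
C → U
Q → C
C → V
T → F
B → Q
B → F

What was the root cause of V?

Tracing upstream from V: V ← C ← Q ← B.
B has no stated cause, so it is the root.

B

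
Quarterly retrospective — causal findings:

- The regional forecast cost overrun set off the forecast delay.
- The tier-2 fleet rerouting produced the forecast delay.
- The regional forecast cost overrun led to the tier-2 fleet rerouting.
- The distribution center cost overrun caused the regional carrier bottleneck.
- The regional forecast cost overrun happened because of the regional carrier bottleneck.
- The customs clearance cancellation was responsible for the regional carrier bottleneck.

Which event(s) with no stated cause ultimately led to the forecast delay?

Tracing upstream from the forecast delay: the forecast delay ← the regional forecast cost overrun ← the regional carrier bottleneck ← the distribution center cost overrun.
A separate upstream branch: the forecast delay ← the regional forecast cost overrun ← the regional carrier bottleneck ← the customs clearance cancellation.
Each of those chain origins has no stated cause.

the customs clearance cancellation, the distribution center cost overrun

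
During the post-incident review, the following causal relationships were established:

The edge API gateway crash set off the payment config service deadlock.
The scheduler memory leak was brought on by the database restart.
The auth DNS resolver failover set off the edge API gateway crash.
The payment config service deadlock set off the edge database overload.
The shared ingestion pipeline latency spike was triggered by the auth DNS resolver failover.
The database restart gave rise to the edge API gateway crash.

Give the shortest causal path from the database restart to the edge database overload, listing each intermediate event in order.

the database restart → the edge API gateway crash → the payment config service deadlock → the edge database overload

the database restart → the edge API gateway crash
the edge API gateway crash → the payment config service deadlock
the payment config service deadlock → the edge database overload
Length: 3 steps.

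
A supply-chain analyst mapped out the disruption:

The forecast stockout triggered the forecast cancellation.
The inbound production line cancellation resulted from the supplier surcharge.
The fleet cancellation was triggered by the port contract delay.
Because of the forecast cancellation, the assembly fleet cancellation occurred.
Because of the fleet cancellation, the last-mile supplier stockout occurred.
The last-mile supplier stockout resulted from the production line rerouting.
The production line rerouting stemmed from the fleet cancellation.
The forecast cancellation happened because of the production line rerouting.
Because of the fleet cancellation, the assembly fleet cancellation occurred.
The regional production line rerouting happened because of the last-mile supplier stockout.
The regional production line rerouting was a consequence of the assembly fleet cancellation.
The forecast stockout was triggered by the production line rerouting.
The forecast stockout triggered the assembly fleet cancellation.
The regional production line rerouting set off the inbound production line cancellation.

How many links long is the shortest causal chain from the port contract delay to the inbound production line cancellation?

Shortest chain: the port contract delay → the fleet cancellation → the last-mile supplier stockout → the regional production line rerouting → the inbound production line cancellation.

4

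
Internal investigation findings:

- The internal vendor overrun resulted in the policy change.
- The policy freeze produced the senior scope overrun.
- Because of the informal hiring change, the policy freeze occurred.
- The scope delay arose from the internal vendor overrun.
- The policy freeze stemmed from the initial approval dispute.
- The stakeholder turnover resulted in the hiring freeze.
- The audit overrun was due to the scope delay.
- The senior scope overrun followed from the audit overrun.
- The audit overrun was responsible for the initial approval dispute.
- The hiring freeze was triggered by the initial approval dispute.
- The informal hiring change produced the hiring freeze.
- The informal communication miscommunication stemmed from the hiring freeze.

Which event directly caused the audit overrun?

Upstream contributors include the internal vendor overrun, but only the scope delay feeds directly into the audit overrun.

the scope delay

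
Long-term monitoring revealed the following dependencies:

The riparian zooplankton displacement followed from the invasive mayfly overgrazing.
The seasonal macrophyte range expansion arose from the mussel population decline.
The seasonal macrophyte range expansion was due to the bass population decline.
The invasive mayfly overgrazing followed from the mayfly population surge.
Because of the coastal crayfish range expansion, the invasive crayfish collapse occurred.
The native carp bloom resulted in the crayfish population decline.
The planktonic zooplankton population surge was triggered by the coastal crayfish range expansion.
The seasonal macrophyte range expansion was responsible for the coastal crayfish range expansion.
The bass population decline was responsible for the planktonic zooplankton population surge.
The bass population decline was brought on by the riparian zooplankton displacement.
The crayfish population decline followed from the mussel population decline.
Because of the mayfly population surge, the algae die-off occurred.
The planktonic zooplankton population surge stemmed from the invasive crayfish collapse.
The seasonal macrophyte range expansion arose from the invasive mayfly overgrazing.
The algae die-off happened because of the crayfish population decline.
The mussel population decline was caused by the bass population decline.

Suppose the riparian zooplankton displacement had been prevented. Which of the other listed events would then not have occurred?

the bass population decline, the mussel population decline

Downstream of the riparian zooplankton displacement: the bass population decline, the mussel population decline, the seasonal macrophyte range expansion, the crayfish population decline, the coastal crayfish range expansion, the invasive crayfish collapse, the algae die-off, the planktonic zooplankton population surge.
Of those, still caused via another path: the seasonal macrophyte range expansion, the crayfish population decline, the coastal crayfish range expansion, the invasive crayfish collapse, the algae die-off, the planktonic zooplankton population surge.
The remainder have no surviving cause.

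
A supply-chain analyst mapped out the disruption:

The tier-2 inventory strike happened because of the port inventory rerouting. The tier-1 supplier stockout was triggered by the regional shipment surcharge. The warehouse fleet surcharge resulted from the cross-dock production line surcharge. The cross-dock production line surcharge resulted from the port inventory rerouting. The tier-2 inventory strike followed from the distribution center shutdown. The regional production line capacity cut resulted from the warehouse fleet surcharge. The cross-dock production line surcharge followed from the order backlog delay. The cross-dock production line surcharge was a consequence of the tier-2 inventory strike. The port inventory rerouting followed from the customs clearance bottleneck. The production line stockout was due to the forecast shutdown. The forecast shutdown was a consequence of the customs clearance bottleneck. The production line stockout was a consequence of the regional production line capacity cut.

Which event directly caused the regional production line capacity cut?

Upstream contributors include the customs clearance bottleneck, the order backlog delay, the distribution center shutdown, the port inventory rerouting, the tier-2 inventory strike, the cross-dock production line surcharge, but only the warehouse fleet surcharge feeds directly into the regional production line capacity cut.

the warehouse fleet surcharge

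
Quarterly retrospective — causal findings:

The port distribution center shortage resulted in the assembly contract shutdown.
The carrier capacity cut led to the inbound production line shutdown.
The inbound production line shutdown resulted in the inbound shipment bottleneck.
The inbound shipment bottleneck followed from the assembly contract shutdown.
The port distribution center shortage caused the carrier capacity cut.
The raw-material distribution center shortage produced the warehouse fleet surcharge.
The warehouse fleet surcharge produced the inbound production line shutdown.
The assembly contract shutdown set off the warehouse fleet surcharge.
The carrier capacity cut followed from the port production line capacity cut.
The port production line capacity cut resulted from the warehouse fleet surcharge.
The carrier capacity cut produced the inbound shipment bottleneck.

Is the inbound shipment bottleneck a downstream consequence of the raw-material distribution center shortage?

There is a causal chain: the raw-material distribution center shortage → the warehouse fleet surcharge → the inbound production line shutdown → the inbound shipment bottleneck.

Yes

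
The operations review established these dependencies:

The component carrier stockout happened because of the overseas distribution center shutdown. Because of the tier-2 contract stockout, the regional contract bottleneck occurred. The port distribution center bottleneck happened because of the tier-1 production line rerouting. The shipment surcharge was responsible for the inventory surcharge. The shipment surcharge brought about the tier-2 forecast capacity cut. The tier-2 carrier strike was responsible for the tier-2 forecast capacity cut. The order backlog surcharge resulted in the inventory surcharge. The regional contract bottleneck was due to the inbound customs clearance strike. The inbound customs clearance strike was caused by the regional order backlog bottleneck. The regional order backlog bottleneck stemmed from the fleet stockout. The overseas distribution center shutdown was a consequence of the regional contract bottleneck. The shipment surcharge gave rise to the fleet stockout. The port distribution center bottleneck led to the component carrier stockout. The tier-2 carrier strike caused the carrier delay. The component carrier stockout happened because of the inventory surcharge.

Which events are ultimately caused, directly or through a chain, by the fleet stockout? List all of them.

the component carrier stockout, the inbound customs clearance strike, the overseas distribution center shutdown, the regional contract bottleneck, the regional order backlog bottleneck

Direct effects: the regional order backlog bottleneck.
2 steps out: the inbound customs clearance strike.
3 steps out: the regional contract bottleneck.
4 steps out: the overseas distribution center shutdown.
5 steps out: the component carrier stockout.
Not reachable from it: the tier-1 production line rerouting, the shipment surcharge, the tier-2 carrier strike, the order backlog surcharge, the tier-2 contract stockout, the carrier delay, the tier-2 forecast capacity cut, the inventory surcharge, the port distribution center bottleneck.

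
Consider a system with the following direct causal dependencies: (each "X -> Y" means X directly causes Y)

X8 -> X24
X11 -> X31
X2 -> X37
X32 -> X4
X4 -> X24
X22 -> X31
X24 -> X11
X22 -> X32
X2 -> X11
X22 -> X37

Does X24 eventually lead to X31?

Yes

There is a causal chain: X24 → X11 → X31.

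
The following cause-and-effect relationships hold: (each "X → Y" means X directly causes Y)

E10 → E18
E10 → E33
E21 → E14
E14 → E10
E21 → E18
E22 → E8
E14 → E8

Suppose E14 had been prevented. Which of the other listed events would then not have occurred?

Downstream of E14: E10, E8, E33, E18.
Of those, still caused via another path: E8, E18.
The remainder have no surviving cause.

E10, E33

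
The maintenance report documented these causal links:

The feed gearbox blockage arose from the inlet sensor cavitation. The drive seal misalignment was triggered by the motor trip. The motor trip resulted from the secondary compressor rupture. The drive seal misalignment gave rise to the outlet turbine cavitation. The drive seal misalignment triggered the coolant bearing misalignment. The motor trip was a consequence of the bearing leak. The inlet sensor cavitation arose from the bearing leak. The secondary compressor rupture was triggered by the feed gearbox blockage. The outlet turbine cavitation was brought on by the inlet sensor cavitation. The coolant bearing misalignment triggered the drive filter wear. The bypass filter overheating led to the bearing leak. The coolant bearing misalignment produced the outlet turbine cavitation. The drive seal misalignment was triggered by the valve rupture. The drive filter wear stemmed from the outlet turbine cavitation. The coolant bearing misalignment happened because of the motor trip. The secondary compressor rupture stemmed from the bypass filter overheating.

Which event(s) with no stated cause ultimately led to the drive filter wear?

Tracing upstream from the drive filter wear: the drive filter wear ← the coolant bearing misalignment ← the motor trip ← the bearing leak ← the bypass filter overheating.
A separate upstream branch: the drive filter wear ← the coolant bearing misalignment ← the drive seal misalignment ← the valve rupture.
Each of those chain origins has no stated cause.

the bypass filter overheating, the valve rupture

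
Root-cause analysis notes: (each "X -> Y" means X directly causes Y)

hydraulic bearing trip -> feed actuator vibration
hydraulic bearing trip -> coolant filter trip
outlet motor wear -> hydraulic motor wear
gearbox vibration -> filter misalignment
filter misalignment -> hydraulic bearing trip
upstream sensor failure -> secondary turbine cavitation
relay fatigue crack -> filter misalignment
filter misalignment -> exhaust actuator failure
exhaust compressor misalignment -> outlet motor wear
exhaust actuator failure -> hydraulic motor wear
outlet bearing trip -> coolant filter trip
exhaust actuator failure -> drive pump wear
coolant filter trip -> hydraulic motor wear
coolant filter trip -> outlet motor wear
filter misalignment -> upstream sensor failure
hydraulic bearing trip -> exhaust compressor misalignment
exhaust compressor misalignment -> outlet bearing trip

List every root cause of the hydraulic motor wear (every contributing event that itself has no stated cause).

the gearbox vibration, the relay fatigue crack

Tracing upstream from the hydraulic motor wear: the hydraulic motor wear ← the exhaust actuator failure ← the filter misalignment ← the relay fatigue crack.
A separate upstream branch: the hydraulic motor wear ← the exhaust actuator failure ← the filter misalignment ← the gearbox vibration.
Each of those chain origins has no stated cause.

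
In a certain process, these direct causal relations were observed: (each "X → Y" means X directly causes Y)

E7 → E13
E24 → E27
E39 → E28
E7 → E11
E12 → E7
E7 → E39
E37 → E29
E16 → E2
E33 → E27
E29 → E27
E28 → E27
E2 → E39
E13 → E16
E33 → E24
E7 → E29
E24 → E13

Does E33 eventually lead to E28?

There is a causal chain: E33 → E24 → E13 → E16 → E2 → E39 → E28.

Yes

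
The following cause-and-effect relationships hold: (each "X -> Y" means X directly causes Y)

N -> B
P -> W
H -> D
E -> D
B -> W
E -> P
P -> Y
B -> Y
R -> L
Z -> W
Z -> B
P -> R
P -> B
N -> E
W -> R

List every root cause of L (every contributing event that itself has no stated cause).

N, Z

Tracing upstream from L: L ← R ← P ← E ← N.
A separate upstream branch: L ← R ← W ← Z.
Each of those chain origins has no stated cause.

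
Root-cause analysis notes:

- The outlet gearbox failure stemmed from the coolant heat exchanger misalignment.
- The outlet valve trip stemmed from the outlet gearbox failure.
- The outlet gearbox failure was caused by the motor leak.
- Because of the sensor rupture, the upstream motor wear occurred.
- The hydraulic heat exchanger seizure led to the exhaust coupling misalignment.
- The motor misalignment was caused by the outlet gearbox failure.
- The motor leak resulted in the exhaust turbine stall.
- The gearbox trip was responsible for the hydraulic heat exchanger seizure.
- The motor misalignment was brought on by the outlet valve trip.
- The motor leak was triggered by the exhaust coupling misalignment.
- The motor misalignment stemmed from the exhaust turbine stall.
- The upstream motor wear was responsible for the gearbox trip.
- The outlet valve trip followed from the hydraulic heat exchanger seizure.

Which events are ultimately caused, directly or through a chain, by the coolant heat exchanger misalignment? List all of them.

the motor misalignment, the outlet gearbox failure, the outlet valve trip

Direct effects: the outlet gearbox failure.
2 steps out: the outlet valve trip, the motor misalignment.
Not reachable from it: the sensor rupture, the upstream motor wear, the gearbox trip, the hydraulic heat exchanger seizure, the exhaust coupling misalignment, the motor leak, the exhaust turbine stall.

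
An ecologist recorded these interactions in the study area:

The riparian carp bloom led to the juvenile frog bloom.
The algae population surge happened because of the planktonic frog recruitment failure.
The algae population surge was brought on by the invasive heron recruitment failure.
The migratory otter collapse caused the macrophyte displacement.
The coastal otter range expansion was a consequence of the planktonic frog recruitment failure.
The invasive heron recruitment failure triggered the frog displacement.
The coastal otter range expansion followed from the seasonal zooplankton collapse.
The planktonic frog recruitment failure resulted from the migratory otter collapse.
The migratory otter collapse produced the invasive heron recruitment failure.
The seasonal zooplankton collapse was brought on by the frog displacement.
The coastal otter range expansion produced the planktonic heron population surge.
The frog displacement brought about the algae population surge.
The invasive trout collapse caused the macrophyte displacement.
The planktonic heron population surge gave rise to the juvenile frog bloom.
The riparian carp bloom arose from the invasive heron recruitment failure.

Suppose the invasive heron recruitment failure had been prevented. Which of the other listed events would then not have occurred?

the frog displacement, the riparian carp bloom, the seasonal zooplankton collapse

Downstream of the invasive heron recruitment failure: the frog displacement, the riparian carp bloom, the seasonal zooplankton collapse, the algae population surge, the coastal otter range expansion, the planktonic heron population surge, the juvenile frog bloom.
Of those, still caused via another path: the algae population surge, the coastal otter range expansion, the planktonic heron population surge, the juvenile frog bloom.
The remainder have no surviving cause.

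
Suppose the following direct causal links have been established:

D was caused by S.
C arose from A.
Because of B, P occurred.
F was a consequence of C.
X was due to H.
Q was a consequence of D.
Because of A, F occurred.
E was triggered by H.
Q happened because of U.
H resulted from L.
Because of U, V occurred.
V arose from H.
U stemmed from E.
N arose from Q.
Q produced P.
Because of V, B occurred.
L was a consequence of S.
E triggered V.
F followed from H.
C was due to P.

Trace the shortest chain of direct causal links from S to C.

S → D → Q → P → C

S → D
D → Q
Q → P
P → C
Length: 4 steps.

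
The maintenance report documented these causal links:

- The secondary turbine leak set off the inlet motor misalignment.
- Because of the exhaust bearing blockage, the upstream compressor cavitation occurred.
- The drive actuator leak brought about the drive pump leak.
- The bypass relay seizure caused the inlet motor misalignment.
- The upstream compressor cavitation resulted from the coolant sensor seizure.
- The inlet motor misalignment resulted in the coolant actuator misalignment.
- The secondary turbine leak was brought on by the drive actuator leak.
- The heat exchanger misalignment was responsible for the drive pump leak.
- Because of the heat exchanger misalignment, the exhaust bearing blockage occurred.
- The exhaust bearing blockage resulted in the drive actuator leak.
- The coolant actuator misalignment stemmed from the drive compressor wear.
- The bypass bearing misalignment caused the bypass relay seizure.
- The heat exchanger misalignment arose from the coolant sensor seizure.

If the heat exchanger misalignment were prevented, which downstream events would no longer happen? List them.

the drive actuator leak, the drive pump leak, the exhaust bearing blockage, the secondary turbine leak

Downstream of the heat exchanger misalignment: the exhaust bearing blockage, the drive actuator leak, the upstream compressor cavitation, the secondary turbine leak, the drive pump leak, the inlet motor misalignment, the coolant actuator misalignment.
Of those, still caused via another path: the upstream compressor cavitation, the inlet motor misalignment, the coolant actuator misalignment.
The remainder have no surviving cause.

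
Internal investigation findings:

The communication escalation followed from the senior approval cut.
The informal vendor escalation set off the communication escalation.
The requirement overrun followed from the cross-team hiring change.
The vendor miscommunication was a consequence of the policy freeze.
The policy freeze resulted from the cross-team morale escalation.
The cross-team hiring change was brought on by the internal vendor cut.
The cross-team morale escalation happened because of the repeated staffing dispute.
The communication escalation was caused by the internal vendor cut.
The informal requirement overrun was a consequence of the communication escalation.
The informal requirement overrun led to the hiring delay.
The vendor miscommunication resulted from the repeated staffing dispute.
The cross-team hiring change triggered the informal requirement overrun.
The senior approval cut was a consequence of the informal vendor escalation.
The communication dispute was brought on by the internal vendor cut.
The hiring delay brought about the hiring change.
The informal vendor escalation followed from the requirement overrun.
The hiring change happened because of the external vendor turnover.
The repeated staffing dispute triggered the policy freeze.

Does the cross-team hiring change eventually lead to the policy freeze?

The cross-team hiring change leads to the requirement overrun, the informal vendor escalation, the senior approval cut, the communication escalation, the informal requirement overrun, the hiring delay, the hiring change; the policy freeze is not among them.

No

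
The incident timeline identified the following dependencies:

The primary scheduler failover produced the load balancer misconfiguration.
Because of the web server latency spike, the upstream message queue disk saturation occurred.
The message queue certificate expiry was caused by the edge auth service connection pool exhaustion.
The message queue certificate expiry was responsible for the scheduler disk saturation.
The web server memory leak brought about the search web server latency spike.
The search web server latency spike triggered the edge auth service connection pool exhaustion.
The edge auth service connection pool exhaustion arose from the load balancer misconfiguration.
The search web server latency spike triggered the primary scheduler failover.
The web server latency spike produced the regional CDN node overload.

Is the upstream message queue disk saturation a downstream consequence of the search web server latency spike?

No

The search web server latency spike leads to the primary scheduler failover, the load balancer misconfiguration, the edge auth service connection pool exhaustion, the message queue certificate expiry, the scheduler disk saturation; the upstream message queue disk saturation is not among them.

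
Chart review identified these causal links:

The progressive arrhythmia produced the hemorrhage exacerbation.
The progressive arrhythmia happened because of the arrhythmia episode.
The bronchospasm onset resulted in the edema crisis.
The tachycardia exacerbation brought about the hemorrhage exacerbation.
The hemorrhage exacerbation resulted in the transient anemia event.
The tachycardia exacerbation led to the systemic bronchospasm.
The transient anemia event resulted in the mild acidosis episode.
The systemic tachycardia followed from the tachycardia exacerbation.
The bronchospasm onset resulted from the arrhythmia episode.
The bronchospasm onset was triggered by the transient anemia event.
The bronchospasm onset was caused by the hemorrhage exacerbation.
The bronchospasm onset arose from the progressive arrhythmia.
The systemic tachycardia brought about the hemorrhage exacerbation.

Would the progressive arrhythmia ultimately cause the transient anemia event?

Yes

There is a causal chain: the progressive arrhythmia → the hemorrhage exacerbation → the transient anemia event.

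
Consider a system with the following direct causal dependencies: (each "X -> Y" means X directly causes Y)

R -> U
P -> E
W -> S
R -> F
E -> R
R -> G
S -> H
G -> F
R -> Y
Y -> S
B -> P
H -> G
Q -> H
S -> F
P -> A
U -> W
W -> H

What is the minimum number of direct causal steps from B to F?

Shortest chain: B → P → E → R → F.

4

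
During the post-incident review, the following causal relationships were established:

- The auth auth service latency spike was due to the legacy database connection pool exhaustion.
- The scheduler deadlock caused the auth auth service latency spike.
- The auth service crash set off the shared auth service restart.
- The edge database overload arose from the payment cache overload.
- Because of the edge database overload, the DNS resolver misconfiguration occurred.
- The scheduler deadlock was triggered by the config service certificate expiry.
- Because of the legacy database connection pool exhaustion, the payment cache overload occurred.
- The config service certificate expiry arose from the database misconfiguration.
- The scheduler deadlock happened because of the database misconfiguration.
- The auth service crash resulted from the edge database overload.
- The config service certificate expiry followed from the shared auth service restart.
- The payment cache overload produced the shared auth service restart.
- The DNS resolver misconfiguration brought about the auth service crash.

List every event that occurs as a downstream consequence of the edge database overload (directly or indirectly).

Direct effects: the DNS resolver misconfiguration, the auth service crash.
2 steps out: the shared auth service restart.
3 steps out: the config service certificate expiry.
4 steps out: the scheduler deadlock.
5 steps out: the auth auth service latency spike.
Not reachable from it: the legacy database connection pool exhaustion, the database misconfiguration, the payment cache overload.

the DNS resolver misconfiguration, the auth auth service latency spike, the auth service crash, the config service certificate expiry, the scheduler deadlock, the shared auth service restart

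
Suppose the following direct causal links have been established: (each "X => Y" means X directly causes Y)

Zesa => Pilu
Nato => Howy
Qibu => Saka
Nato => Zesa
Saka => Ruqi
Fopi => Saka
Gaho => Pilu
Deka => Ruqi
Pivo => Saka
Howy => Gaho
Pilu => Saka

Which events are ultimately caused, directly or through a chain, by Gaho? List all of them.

Pilu, Ruqi, Saka

Direct effects: Pilu.
2 steps out: Saka.
3 steps out: Ruqi.
Not reachable from it: Nato, Howy, Zesa, Fopi, Qibu, Pivo, Deka.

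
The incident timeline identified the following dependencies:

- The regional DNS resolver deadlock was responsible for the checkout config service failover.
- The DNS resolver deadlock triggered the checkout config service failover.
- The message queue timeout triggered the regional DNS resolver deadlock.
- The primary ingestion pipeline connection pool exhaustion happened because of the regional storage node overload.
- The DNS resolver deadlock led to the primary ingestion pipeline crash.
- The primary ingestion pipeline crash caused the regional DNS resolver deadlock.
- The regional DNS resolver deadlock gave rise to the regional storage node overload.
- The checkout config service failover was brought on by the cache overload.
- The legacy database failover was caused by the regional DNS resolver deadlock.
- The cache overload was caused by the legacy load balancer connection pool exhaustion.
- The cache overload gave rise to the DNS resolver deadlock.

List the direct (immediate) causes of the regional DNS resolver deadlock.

Upstream contributors include the legacy load balancer connection pool exhaustion, the cache overload, the DNS resolver deadlock, but only the message queue timeout, the primary ingestion pipeline crash feed directly into the regional DNS resolver deadlock.

the message queue timeout, the primary ingestion pipeline crash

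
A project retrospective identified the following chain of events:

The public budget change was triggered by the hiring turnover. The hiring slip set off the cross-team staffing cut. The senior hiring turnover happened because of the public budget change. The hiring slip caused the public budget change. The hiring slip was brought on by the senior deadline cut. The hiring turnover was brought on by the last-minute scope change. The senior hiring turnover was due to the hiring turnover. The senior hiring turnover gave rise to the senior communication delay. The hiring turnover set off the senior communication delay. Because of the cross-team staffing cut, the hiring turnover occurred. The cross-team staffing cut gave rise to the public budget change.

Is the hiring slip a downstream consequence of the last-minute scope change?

The last-minute scope change leads to the hiring turnover, the public budget change, the senior hiring turnover, the senior communication delay; the hiring slip is not among them.

No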